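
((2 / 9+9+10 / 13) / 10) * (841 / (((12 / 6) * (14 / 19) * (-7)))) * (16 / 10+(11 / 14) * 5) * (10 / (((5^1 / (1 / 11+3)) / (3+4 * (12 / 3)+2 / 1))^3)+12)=-20894756158067403 / 2119617500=-9857795.64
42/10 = 21/5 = 4.20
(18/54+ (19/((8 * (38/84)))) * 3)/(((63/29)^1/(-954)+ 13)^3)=1401551005058/191352728726625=0.01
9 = 9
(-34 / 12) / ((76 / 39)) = -221 / 152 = -1.45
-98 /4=-49 /2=-24.50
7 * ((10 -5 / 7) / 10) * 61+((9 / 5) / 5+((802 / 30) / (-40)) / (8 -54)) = 10953737 / 27600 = 396.87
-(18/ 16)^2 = -81/ 64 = -1.27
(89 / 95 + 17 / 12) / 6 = 2683 / 6840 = 0.39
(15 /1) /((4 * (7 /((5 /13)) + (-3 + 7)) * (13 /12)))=75 /481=0.16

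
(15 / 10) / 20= 3 / 40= 0.08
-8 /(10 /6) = -24 /5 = -4.80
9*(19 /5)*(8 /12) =114 /5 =22.80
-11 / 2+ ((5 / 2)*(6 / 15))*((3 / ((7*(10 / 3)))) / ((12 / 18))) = -743 / 140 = -5.31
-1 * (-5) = 5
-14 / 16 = -7 / 8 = -0.88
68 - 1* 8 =60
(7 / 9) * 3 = 2.33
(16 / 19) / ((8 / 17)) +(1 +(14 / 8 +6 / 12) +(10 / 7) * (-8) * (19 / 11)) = -86029 / 5852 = -14.70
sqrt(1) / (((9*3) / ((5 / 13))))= 5 / 351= 0.01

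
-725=-725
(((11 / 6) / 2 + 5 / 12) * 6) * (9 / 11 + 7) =688 / 11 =62.55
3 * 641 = 1923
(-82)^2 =6724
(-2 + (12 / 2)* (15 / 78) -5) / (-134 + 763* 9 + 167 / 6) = -24 / 27755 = -0.00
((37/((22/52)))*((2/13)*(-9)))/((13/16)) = -21312/143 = -149.03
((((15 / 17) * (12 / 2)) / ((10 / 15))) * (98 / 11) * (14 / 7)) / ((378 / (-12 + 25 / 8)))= -2485 / 748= -3.32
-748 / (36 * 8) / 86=-187 / 6192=-0.03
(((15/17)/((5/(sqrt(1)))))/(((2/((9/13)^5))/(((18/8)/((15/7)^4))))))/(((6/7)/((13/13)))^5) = 3268642167/1009916960000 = 0.00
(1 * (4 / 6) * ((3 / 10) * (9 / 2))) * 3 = 27 / 10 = 2.70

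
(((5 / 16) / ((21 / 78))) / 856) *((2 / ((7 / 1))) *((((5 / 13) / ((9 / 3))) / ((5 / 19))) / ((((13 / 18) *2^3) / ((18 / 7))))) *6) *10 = 38475 / 7633808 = 0.01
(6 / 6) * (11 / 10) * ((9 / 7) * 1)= 99 / 70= 1.41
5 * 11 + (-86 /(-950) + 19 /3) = 87529 /1425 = 61.42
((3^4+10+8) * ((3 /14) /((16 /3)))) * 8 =891 /28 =31.82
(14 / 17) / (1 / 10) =140 / 17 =8.24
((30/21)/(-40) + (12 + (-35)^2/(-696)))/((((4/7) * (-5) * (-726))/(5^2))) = 248575/2021184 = 0.12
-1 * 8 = -8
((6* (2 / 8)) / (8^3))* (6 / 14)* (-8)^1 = -9 / 896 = -0.01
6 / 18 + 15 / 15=4 / 3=1.33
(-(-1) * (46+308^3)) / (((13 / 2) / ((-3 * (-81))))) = 14200024788 / 13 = 1092309599.08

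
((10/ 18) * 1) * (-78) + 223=539/ 3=179.67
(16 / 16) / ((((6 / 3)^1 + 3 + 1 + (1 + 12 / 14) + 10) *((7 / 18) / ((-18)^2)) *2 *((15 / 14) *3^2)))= 1512 / 625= 2.42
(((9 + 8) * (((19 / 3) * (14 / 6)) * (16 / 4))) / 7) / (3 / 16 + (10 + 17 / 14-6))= 144704 / 5445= 26.58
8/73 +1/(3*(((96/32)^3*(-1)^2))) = 721/5913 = 0.12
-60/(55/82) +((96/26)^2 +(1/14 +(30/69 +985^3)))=572063078298223/598598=955671549.68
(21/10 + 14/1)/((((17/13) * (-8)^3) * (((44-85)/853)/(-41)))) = -1785329/87040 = -20.51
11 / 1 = 11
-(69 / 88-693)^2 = -3710637225 / 7744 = -479162.86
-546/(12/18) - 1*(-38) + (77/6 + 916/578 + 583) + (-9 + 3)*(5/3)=-335671/1734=-193.58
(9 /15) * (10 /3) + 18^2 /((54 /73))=440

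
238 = 238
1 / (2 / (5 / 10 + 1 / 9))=11 / 36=0.31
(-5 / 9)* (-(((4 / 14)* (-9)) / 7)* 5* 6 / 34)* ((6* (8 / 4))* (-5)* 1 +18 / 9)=8700 / 833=10.44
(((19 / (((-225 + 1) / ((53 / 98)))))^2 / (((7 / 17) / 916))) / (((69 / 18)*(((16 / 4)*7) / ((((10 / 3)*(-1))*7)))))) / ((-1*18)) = 19738463785 / 349129525248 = 0.06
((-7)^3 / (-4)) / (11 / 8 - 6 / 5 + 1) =3430 / 47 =72.98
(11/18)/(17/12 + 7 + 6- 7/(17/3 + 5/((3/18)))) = 0.04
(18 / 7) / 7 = 18 / 49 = 0.37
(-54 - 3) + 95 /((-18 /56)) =-3173 /9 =-352.56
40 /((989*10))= 4 /989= 0.00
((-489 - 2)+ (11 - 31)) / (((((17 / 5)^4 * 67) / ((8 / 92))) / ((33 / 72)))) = -3513125 / 1544470332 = -0.00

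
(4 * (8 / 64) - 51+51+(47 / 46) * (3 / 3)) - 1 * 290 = -6635 / 23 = -288.48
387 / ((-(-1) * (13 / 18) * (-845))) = -6966 / 10985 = -0.63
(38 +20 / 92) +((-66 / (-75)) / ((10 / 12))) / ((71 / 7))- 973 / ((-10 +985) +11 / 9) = 2910429639 / 77975750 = 37.32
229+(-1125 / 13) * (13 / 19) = 3226 / 19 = 169.79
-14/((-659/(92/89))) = 1288/58651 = 0.02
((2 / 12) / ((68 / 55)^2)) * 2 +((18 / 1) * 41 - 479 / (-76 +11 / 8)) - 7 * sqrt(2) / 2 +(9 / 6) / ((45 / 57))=10304179051 / 13802640 - 7 * sqrt(2) / 2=741.59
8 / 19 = 0.42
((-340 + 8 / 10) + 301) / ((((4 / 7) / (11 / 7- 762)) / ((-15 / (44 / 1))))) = -3050079 / 176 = -17329.99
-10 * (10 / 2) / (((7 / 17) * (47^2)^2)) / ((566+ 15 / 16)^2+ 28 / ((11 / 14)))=-2393600 / 30920082168057901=-0.00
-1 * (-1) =1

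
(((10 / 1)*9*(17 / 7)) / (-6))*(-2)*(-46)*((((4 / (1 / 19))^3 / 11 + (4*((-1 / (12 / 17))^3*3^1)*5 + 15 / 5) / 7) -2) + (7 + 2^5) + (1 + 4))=-865455120155 / 6468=-133805677.20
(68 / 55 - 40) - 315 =-19457 / 55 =-353.76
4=4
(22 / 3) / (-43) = -22 / 129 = -0.17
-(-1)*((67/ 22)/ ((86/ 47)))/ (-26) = -3149/ 49192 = -0.06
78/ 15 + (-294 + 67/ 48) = -68977/ 240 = -287.40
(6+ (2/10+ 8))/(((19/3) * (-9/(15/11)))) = -71/209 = -0.34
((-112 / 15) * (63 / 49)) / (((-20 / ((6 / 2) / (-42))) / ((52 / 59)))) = -312 / 10325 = -0.03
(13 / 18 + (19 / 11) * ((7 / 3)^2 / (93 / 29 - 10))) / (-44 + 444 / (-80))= 86090 / 6442491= 0.01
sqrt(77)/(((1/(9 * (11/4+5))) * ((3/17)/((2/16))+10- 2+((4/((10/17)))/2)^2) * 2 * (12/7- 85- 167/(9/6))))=-830025 * sqrt(77)/97139816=-0.07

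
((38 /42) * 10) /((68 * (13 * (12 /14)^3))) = 4655 /286416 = 0.02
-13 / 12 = -1.08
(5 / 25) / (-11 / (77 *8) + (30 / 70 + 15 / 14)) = 56 / 415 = 0.13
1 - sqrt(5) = -1.24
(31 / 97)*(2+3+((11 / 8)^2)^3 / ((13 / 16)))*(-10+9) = -87932151 / 20660224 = -4.26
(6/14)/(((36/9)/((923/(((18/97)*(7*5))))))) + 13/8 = 49543/2940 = 16.85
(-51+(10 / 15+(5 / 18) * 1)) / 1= -901 / 18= -50.06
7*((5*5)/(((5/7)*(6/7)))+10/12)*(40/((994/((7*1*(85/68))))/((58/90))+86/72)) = 12180000/185279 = 65.74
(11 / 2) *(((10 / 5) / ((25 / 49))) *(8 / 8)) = 539 / 25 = 21.56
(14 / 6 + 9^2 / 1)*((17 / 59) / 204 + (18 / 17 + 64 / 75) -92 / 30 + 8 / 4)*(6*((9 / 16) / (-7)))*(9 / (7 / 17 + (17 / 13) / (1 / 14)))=-149077305 / 9112432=-16.36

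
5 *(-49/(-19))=12.89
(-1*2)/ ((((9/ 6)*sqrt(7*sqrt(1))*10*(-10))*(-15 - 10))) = -sqrt(7)/ 13125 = -0.00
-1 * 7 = -7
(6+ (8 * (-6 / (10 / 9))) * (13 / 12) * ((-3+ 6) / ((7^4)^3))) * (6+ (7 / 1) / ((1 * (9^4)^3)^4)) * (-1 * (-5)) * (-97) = -512554342314913229931029037251891282421851076857381055383776 / 29355918853461319289143800410530427373107043333326202507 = -17460.00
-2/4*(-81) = 81/2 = 40.50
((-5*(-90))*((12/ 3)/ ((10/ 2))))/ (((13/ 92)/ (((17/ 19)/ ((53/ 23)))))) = 989.22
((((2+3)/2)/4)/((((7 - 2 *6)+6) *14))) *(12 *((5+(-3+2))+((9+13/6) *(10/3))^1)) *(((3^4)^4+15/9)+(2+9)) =34222153265/36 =950615368.47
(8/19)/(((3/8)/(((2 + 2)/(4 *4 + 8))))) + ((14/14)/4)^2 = 683/2736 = 0.25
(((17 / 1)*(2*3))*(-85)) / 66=-131.36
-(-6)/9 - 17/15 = -7/15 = -0.47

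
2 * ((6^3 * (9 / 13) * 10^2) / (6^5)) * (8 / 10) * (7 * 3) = 840 / 13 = 64.62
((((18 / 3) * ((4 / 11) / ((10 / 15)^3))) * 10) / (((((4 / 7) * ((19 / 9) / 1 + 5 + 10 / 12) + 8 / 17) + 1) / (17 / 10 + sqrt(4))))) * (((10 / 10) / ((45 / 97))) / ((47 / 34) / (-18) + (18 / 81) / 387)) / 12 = -97541300061 / 913056265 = -106.83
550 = 550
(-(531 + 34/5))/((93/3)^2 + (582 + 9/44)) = -118316/339505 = -0.35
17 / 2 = 8.50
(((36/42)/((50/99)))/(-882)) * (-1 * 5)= 33/3430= 0.01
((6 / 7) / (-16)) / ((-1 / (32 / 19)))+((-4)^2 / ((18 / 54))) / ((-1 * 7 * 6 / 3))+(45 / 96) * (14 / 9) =-16657 / 6384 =-2.61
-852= -852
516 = 516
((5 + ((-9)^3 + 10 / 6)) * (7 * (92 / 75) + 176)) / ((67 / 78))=-779998648 / 5025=-155223.61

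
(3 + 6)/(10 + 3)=9/13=0.69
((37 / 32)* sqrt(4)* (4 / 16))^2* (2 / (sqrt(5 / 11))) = 1369* sqrt(55) / 10240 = 0.99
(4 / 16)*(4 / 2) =0.50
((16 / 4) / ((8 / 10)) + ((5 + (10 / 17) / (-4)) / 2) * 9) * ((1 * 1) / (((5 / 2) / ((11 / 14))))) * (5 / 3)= 20075 / 1428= 14.06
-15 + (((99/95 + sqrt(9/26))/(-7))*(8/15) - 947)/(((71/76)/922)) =-11613842207/12425 - 280288*sqrt(26)/32305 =-934759.91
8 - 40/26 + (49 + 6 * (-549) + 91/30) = -3235.51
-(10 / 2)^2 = -25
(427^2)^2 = 33243864241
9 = 9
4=4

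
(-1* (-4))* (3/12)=1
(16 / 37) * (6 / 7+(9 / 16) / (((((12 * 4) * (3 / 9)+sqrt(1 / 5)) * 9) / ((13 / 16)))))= 123239 / 331261 - 13 * sqrt(5) / 757168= 0.37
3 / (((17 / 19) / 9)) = 30.18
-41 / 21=-1.95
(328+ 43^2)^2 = 4739329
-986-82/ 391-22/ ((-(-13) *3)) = -986.77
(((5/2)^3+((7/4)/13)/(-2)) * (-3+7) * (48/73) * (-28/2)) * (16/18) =-1449728/2847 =-509.21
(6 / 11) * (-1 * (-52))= 312 / 11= 28.36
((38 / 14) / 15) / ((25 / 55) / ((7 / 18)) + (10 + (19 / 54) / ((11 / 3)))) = 1254 / 78065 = 0.02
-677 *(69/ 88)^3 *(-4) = 222400593/ 170368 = 1305.41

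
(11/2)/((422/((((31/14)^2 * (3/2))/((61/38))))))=602547/10090864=0.06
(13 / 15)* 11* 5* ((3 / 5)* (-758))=-21678.80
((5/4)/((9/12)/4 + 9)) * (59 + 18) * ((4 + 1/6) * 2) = 5500/63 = 87.30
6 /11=0.55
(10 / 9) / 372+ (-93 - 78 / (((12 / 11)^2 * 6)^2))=-364580131 / 3856896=-94.53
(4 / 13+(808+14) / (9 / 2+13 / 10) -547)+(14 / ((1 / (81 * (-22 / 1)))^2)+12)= 16760267523 / 377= 44456943.03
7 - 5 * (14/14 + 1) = -3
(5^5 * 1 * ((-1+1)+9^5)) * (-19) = -3506034375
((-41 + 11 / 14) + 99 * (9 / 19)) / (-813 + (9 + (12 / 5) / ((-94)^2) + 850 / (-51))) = -58880895 / 7233279746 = -0.01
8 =8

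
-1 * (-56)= 56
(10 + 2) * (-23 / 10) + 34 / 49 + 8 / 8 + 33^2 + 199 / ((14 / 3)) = 541811 / 490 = 1105.74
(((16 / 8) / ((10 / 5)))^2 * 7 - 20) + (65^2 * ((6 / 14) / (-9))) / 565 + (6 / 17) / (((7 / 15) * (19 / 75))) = -7948912 / 766479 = -10.37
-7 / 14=-1 / 2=-0.50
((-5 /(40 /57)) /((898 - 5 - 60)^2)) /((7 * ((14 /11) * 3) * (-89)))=209 /48416798864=0.00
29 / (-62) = -29 / 62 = -0.47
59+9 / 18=119 / 2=59.50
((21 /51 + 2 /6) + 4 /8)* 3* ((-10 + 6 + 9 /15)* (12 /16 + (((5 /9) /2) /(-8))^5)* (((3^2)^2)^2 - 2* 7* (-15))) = -13310947627105477 /206391214080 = -64493.77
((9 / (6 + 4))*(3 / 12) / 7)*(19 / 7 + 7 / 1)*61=9333 / 490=19.05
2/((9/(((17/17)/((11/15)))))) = 10/33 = 0.30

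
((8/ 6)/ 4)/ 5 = 1/ 15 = 0.07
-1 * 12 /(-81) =4 /27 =0.15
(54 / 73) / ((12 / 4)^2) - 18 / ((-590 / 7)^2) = 1012107 / 12705650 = 0.08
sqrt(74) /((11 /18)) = 18 * sqrt(74) /11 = 14.08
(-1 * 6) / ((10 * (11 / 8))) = -24 / 55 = -0.44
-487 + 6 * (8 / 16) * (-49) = -634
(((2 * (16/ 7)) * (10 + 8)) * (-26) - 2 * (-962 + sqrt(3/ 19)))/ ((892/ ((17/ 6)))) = -6409/ 9366 - 17 * sqrt(57)/ 50844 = -0.69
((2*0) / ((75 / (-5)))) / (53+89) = 0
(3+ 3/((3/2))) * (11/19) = 55/19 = 2.89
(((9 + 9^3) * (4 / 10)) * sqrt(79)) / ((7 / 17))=25092 * sqrt(79) / 35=6372.07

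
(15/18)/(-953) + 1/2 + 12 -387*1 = -1070698/2859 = -374.50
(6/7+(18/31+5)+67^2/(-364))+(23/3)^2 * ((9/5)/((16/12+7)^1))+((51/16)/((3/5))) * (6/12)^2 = 183466453/22568000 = 8.13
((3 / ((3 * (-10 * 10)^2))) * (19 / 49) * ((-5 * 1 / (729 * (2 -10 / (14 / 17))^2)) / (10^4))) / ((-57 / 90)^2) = -1 / 1551619800000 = -0.00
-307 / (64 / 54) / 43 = -8289 / 1376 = -6.02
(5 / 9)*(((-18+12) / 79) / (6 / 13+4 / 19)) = -1235 / 19671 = -0.06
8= 8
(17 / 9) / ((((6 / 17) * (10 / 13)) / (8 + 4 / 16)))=41327 / 720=57.40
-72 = -72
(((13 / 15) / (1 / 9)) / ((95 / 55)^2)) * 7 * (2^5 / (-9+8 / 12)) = -3171168 / 45125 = -70.28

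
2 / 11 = 0.18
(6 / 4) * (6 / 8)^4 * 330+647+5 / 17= 3498639 / 4352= 803.92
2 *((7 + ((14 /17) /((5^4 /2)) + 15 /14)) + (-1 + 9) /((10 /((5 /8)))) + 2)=1572892 /74375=21.15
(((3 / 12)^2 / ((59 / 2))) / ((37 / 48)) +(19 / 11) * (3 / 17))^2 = 15763555809 / 166644384841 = 0.09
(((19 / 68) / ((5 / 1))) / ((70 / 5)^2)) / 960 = 0.00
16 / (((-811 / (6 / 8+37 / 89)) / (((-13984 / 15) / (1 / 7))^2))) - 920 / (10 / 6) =-3183037026968 / 3248055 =-979982.49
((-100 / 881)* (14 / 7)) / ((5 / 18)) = -720 / 881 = -0.82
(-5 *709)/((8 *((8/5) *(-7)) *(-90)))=-0.44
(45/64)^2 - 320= -1308695/4096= -319.51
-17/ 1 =-17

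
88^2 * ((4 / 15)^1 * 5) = 10325.33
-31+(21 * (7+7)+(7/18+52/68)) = 80831/306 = 264.15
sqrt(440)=2 * sqrt(110)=20.98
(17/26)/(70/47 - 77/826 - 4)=-0.25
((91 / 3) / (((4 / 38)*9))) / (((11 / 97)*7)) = 23959 / 594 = 40.34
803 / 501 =1.60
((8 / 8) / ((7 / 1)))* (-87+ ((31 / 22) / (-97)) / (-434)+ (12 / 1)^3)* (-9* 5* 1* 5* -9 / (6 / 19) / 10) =125753016105 / 836528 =150327.32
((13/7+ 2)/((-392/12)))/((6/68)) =-459/343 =-1.34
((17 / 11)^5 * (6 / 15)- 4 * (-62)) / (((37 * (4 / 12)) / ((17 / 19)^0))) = 607628862 / 29794435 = 20.39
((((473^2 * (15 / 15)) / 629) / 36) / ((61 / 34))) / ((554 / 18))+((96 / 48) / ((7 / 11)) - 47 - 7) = -443568465 / 8752646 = -50.68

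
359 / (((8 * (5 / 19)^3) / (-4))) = -2462381 / 250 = -9849.52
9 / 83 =0.11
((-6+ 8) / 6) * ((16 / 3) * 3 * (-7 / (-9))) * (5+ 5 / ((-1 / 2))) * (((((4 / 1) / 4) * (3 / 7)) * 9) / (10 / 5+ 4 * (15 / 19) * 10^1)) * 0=0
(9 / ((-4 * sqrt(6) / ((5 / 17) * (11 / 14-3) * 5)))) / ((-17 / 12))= -6975 * sqrt(6) / 8092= -2.11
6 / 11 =0.55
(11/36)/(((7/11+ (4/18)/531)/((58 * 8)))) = 7453116/33475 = 222.65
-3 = -3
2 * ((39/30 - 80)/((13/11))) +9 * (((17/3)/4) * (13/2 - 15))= -125611/520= -241.56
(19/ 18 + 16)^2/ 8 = 94249/ 2592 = 36.36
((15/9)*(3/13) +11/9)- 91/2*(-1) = 47.11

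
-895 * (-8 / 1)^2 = -57280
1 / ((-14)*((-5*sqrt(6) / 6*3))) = sqrt(6) / 210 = 0.01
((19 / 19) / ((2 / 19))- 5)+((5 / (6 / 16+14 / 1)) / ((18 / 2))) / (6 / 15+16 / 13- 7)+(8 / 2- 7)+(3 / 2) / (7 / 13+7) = 23954999 / 14159628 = 1.69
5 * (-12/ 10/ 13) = -6/ 13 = -0.46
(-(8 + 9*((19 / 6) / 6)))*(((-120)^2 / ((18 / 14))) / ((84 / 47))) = -79900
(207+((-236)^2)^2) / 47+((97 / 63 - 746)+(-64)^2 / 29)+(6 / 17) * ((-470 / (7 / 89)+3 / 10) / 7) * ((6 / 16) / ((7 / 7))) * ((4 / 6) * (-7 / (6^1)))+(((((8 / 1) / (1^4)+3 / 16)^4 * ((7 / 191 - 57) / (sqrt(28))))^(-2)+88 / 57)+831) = 539809446161052539017369327490471291 / 8178774041333082424836727800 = 66001266.62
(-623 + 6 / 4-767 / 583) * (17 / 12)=-12345451 / 13992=-882.32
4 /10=2 /5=0.40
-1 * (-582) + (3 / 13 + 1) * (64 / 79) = 598738 / 1027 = 583.00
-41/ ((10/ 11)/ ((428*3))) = -289542/ 5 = -57908.40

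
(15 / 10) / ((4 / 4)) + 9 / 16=33 / 16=2.06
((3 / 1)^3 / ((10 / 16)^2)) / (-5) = -1728 / 125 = -13.82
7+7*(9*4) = 259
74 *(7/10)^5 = 621859/50000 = 12.44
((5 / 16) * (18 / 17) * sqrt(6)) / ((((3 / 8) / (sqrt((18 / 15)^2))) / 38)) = 684 * sqrt(6) / 17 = 98.56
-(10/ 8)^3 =-125/ 64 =-1.95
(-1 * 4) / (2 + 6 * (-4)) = 2 / 11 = 0.18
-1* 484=-484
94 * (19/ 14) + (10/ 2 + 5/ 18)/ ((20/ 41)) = 69749/ 504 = 138.39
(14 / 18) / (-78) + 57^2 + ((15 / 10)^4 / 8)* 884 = 42775907 / 11232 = 3808.40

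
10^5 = 100000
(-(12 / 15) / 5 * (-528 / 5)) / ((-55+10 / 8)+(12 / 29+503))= 81664 / 2173375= 0.04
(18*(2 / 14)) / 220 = 9 / 770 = 0.01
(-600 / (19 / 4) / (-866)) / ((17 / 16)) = 19200 / 139859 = 0.14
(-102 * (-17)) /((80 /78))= 1690.65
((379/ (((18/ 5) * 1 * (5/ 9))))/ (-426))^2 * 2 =143641/ 362952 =0.40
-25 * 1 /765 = -5 /153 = -0.03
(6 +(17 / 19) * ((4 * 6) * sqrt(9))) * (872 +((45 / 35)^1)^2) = 57278442 / 931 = 61523.57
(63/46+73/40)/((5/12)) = 8817/1150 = 7.67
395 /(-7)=-395 /7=-56.43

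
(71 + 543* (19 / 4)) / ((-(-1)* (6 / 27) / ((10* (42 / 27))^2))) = 25972450 / 9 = 2885827.78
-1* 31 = -31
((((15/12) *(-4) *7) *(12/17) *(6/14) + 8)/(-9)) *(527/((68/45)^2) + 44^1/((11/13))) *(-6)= -846109/1734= -487.95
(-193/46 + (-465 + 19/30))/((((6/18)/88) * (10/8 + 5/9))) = -512119872/7475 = -68511.02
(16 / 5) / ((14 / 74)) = 592 / 35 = 16.91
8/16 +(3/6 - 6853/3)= -6850/3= -2283.33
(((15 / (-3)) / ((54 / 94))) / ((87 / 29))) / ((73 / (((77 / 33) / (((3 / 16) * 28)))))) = -940 / 53217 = -0.02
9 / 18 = 1 / 2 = 0.50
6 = 6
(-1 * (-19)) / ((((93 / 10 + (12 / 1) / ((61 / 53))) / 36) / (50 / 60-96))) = -13235780 / 4011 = -3299.87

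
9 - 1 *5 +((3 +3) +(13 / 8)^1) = 93 / 8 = 11.62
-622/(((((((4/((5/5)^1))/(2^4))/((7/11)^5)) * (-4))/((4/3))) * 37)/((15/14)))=14934220/5958887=2.51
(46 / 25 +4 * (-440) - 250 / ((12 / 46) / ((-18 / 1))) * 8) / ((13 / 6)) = 20436276 / 325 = 62880.85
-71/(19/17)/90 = -1207/1710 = -0.71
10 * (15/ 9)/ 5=10/ 3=3.33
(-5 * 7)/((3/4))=-140/3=-46.67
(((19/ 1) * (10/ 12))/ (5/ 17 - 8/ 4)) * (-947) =1529405/ 174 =8789.68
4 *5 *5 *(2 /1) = 200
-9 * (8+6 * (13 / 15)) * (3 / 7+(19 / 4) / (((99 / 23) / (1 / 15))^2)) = -26533057 / 519750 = -51.05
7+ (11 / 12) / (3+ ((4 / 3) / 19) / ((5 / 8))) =25881 / 3548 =7.29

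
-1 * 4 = -4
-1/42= -0.02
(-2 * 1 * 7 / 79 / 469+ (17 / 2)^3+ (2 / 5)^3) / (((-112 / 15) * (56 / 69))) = -672936378039 / 6639539200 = -101.35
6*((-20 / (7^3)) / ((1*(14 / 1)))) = -0.02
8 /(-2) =-4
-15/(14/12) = -90/7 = -12.86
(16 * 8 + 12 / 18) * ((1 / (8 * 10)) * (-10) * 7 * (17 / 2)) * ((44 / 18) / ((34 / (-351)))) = 193193 / 8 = 24149.12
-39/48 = -13/16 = -0.81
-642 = -642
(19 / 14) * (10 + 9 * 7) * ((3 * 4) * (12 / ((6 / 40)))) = 665760 / 7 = 95108.57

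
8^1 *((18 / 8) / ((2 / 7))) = 63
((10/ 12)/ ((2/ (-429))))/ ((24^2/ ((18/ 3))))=-715/ 384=-1.86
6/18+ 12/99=5/11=0.45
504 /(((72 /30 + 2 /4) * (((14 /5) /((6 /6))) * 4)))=450 /29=15.52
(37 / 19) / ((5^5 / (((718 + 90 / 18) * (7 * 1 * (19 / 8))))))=187257 / 25000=7.49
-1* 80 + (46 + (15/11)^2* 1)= -3889/121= -32.14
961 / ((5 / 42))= 40362 / 5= 8072.40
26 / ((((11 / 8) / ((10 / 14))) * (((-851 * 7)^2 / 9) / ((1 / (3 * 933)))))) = 1040 / 849779626003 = 0.00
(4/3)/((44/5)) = 5/33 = 0.15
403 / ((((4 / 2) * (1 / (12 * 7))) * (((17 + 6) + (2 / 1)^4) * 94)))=217 / 47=4.62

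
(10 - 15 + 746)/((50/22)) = 8151/25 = 326.04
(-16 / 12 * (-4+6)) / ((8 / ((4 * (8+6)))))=-56 / 3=-18.67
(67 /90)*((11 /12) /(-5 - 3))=-737 /8640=-0.09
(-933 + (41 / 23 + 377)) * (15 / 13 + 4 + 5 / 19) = -17055486 / 5681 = -3002.20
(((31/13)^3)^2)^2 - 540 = 775081817822410021/23298085122481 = 33268.05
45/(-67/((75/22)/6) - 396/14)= -7875/25586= -0.31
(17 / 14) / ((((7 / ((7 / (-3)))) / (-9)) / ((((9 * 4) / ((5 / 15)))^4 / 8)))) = 433655856 / 7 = 61950836.57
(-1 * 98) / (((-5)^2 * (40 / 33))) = -1617 / 500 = -3.23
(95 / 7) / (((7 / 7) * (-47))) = -95 / 329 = -0.29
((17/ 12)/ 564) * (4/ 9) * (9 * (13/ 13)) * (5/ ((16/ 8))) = 85/ 3384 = 0.03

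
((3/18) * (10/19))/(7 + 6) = 5/741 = 0.01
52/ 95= 0.55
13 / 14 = 0.93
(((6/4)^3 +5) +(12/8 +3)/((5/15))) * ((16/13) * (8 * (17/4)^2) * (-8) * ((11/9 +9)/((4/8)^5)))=-1191142400/117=-10180704.27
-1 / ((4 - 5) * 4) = 1 / 4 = 0.25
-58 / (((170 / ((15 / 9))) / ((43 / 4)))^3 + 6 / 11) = -25362733 / 373783737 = -0.07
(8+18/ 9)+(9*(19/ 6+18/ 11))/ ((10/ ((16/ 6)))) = 1184/ 55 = 21.53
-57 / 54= -19 / 18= -1.06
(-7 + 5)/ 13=-2/ 13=-0.15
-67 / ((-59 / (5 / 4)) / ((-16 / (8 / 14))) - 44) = 2345 / 1481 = 1.58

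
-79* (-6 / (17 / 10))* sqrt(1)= 4740 / 17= 278.82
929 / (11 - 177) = -929 / 166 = -5.60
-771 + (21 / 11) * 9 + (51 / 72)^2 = -4773013 / 6336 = -753.32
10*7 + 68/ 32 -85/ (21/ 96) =-17721/ 56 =-316.45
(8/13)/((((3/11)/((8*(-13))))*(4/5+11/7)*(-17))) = 24640/4233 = 5.82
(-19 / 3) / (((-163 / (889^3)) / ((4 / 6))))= 26698624022 / 1467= 18199471.04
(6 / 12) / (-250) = -1 / 500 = -0.00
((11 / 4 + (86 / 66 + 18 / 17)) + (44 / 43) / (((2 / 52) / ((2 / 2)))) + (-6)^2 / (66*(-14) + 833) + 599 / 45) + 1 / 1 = 6010264361 / 131711580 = 45.63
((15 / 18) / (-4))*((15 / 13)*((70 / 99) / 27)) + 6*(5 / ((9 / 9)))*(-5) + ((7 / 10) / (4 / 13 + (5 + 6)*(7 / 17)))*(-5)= -22396457381 / 148586724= -150.73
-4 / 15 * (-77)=308 / 15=20.53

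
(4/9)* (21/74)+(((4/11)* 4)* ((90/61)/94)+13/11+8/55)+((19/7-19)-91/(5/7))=-17423683166/122521245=-142.21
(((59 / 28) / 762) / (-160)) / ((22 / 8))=-59 / 9387840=-0.00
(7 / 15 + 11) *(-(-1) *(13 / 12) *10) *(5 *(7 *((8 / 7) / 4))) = 11180 / 9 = 1242.22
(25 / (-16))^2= 625 / 256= 2.44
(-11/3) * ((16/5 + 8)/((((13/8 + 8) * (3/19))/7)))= -8512/45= -189.16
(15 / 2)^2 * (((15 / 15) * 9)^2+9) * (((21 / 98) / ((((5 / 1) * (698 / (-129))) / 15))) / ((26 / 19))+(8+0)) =20356484625 / 508144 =40060.46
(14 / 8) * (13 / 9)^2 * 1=1183 / 324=3.65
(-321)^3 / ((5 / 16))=-529218576 / 5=-105843715.20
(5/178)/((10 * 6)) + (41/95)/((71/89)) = 7801009/14407320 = 0.54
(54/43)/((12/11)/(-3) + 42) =297/9847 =0.03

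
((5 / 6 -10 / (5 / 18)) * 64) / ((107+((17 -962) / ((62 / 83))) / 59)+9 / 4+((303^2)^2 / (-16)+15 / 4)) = 197590528 / 46249325005191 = 0.00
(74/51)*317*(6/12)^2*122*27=6439221/17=378777.71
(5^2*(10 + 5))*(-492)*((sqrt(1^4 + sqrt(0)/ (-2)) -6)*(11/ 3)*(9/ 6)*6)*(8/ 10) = 24354000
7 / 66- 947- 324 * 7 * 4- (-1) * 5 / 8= -2644823 / 264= -10018.27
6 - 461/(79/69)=-31335/79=-396.65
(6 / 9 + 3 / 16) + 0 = 41 / 48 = 0.85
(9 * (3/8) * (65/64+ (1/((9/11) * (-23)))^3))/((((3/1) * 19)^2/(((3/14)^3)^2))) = 1729344333/16932804141481984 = 0.00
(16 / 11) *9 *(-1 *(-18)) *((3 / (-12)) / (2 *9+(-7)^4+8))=-0.02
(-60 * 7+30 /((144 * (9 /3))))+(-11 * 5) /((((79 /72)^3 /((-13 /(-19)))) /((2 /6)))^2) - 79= -3162766864158116203 /6318329143901832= -500.57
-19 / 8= -2.38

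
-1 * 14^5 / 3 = -537824 / 3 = -179274.67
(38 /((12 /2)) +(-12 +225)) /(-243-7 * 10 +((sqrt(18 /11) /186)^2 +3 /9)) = -0.70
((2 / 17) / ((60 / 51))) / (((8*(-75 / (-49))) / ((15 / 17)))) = 49 / 6800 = 0.01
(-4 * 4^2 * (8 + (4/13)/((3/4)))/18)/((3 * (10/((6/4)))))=-2624/1755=-1.50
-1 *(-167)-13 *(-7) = 258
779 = 779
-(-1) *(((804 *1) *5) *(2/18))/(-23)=-1340/69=-19.42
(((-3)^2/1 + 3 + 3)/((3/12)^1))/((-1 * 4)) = -15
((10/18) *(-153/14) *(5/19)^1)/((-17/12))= 150/133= 1.13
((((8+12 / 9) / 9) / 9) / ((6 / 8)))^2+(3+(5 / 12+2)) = 11564731 / 2125764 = 5.44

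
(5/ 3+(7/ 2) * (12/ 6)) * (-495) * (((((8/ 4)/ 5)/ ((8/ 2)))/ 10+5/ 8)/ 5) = -54483/ 100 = -544.83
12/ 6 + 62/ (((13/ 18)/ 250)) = 279026/ 13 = 21463.54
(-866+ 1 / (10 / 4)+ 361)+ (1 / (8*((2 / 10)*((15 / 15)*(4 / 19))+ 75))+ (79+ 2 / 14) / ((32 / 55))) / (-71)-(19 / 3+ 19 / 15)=-145725656513 / 283449040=-514.12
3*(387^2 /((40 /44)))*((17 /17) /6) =1647459 /20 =82372.95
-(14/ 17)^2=-196/ 289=-0.68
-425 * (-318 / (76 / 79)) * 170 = 453766125 / 19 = 23882427.63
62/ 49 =1.27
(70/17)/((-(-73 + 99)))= -0.16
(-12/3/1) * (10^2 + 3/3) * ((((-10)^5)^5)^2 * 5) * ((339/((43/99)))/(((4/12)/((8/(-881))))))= 4294900826228123432674287000000000000000000000000000000.00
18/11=1.64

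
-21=-21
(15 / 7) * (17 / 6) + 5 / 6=145 / 21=6.90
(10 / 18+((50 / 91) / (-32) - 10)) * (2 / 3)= -6.31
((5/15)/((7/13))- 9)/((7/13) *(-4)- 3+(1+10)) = -572/399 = -1.43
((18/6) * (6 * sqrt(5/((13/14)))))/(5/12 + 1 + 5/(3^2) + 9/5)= 3240 * sqrt(910)/8827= 11.07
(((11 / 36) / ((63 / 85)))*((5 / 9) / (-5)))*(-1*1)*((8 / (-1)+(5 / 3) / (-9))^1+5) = -40205 / 275562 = -0.15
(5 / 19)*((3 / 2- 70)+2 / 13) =-17.99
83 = 83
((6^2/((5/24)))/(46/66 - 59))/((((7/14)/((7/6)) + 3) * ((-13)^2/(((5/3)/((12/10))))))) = -1155/162578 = -0.01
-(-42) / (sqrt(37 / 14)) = 42*sqrt(518) / 37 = 25.84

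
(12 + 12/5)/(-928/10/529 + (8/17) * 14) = 80937/36044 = 2.25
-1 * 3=-3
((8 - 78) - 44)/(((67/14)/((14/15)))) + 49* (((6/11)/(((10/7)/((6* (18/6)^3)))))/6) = 1779533/3685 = 482.91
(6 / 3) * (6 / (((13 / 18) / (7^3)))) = 74088 / 13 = 5699.08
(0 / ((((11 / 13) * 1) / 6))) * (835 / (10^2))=0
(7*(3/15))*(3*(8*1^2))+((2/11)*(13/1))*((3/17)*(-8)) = 28296/935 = 30.26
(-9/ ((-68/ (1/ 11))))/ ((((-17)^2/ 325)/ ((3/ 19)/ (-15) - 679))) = -18868005/ 2053634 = -9.19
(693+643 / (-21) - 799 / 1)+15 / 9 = -2834 / 21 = -134.95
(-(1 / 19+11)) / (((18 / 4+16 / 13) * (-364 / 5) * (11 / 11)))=75 / 2831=0.03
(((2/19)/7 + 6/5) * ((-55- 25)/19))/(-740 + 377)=0.01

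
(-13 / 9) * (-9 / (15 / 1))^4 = -117 / 625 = -0.19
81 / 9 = 9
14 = 14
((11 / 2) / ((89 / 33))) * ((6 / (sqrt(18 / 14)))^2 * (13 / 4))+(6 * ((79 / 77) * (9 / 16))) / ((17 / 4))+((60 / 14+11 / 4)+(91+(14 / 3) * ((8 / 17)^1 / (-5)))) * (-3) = -247905041 / 2330020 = -106.40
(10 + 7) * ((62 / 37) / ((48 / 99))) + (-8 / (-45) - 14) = 598483 / 13320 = 44.93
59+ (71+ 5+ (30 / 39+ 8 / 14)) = 12407 / 91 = 136.34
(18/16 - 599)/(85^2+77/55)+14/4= 987781/289056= 3.42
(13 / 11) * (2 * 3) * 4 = 312 / 11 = 28.36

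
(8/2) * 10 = 40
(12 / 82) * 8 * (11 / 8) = 66 / 41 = 1.61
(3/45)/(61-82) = -1/315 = -0.00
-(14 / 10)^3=-343 / 125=-2.74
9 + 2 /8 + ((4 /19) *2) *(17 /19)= 13901 /1444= 9.63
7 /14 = 0.50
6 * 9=54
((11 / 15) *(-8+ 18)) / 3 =22 / 9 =2.44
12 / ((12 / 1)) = 1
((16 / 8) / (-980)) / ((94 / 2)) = -1 / 23030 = -0.00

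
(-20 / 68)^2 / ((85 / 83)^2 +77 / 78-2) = 13433550 / 5583191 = 2.41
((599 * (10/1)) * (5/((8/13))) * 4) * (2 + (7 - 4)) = 973375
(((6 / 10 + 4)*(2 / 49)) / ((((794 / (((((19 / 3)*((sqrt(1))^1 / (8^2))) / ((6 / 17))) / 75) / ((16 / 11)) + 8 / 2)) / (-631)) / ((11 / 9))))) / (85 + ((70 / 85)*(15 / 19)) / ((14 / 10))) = -285315313634417 / 33405700043520000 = -0.01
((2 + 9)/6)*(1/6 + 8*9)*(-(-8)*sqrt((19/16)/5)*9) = 4763*sqrt(95)/10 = 4642.40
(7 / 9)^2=49 / 81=0.60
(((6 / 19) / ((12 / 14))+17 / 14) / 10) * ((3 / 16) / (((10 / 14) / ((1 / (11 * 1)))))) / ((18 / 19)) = 421 / 105600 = 0.00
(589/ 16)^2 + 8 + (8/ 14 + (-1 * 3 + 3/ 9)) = 7317085/ 5376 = 1361.06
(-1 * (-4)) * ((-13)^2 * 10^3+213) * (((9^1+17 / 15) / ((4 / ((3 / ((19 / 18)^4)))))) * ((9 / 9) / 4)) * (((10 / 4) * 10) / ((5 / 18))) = 639478939968 / 6859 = 93232095.05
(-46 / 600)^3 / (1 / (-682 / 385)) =377177 / 472500000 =0.00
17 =17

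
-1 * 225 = -225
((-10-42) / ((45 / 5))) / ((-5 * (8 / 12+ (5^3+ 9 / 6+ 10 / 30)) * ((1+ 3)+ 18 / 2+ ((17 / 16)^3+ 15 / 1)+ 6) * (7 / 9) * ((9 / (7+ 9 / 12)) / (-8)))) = -26411008 / 11581017525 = -0.00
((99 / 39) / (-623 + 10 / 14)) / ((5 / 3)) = -7 / 2860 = -0.00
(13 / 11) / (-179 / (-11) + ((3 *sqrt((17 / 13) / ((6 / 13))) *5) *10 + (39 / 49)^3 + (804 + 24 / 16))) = 382949664682858 / 241324019324743913 - 197930406974300 *sqrt(102) / 4102508328520646521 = 0.00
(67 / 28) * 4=67 / 7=9.57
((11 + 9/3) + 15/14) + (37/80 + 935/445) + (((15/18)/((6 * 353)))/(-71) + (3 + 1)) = 21.64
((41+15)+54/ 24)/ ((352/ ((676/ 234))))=3029/ 6336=0.48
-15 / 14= -1.07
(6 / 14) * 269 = 807 / 7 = 115.29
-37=-37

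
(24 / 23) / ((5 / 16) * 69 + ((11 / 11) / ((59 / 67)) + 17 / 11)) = 83072 / 1930045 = 0.04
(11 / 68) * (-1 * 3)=-33 / 68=-0.49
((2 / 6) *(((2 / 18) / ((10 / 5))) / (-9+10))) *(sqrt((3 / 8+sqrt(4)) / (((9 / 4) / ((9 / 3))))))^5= 0.33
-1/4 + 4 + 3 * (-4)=-33/4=-8.25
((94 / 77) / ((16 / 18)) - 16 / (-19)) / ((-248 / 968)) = -142615 / 16492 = -8.65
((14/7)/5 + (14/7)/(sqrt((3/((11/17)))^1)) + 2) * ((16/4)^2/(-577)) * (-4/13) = 128 * sqrt(561)/382551 + 768/37505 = 0.03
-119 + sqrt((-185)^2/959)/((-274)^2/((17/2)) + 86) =-119 + 3145 * sqrt(959)/145397826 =-119.00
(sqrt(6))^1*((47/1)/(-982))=-47*sqrt(6)/982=-0.12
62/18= 31/9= 3.44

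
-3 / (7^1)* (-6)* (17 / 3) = 102 / 7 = 14.57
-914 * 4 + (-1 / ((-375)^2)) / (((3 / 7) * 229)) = -353203875007 / 96609375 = -3656.00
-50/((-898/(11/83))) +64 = 2385363/37267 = 64.01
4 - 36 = -32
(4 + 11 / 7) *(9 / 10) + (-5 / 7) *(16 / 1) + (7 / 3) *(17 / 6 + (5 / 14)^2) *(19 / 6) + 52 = 510023 / 7560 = 67.46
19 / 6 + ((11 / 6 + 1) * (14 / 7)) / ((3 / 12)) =155 / 6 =25.83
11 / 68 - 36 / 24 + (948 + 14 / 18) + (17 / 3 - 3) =581465 / 612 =950.11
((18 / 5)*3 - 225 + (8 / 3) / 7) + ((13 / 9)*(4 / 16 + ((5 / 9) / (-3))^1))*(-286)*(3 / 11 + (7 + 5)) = -341731 / 630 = -542.43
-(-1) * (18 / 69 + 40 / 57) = 1262 / 1311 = 0.96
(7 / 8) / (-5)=-7 / 40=-0.18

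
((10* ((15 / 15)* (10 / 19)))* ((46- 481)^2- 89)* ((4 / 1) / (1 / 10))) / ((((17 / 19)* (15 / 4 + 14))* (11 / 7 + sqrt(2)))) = 233015552000 / 27761- 148282624000* sqrt(2) / 27761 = 839748.35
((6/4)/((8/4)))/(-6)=-1/8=-0.12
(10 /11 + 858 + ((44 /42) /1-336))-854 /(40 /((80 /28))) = 106943 /231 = 462.96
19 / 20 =0.95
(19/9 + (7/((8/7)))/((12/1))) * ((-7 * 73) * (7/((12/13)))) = -35108255/3456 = -10158.64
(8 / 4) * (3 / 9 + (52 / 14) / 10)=148 / 105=1.41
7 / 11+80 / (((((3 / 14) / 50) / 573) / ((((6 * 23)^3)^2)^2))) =5612587390543000991974510657536007 / 11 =510235217322090999270410100000000.00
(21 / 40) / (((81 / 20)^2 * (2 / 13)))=455 / 2187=0.21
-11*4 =-44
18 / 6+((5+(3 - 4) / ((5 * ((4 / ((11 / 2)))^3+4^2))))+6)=1525229 / 109040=13.99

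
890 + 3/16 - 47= 13491/16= 843.19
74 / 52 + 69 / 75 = 1523 / 650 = 2.34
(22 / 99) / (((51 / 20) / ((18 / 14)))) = 40 / 357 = 0.11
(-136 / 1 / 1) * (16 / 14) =-1088 / 7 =-155.43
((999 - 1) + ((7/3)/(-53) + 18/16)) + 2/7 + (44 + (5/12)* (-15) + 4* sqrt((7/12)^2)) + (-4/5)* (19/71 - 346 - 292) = 4898275229/3160920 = 1549.64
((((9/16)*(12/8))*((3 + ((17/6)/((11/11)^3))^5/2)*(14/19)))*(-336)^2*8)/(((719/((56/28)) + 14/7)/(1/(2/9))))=3018083754/4579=659114.16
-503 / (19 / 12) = -6036 / 19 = -317.68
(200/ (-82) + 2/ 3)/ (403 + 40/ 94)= -0.00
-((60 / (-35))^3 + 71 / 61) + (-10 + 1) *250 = -46995695 / 20923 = -2246.13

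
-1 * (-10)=10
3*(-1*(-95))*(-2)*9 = -5130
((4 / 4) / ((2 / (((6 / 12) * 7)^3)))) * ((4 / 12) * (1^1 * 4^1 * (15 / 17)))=1715 / 68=25.22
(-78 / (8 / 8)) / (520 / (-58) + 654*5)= -1131 / 47285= -0.02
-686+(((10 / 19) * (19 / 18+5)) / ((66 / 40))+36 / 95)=-19290298 / 28215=-683.69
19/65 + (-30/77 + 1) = 4518/5005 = 0.90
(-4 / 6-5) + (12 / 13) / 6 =-215 / 39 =-5.51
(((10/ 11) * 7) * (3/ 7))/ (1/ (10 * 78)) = 23400/ 11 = 2127.27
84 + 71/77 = 6539/77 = 84.92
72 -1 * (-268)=340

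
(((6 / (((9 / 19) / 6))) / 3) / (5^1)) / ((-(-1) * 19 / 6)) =8 / 5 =1.60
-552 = -552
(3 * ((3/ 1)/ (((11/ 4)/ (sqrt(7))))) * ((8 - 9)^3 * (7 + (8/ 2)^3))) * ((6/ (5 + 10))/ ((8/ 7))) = -4473 * sqrt(7)/ 55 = -215.17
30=30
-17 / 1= -17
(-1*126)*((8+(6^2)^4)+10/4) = -211632939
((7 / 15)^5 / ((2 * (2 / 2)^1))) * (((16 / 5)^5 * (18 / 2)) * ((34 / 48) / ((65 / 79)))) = 1479265550336 / 51416015625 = 28.77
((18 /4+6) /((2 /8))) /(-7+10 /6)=-63 /8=-7.88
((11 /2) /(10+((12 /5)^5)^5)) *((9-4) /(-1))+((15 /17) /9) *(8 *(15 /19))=34689532952180579561296327925 /56023596495083259087959634052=0.62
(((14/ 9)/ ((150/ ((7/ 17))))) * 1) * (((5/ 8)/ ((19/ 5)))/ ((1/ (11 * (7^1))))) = 3773/ 69768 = 0.05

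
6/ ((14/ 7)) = 3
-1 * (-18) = 18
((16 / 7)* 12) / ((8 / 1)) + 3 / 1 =45 / 7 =6.43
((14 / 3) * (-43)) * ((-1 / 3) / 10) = 301 / 45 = 6.69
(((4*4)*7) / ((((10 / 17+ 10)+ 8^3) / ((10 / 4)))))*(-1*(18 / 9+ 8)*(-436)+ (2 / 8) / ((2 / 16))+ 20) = 5214580 / 2221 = 2347.85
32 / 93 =0.34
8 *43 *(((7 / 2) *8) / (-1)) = -9632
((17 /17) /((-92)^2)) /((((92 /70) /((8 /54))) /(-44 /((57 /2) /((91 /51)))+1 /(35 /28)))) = -49721 /1909951326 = -0.00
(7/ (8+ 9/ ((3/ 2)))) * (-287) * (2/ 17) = -287/ 17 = -16.88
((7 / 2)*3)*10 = 105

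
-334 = -334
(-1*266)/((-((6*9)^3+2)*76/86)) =7/3662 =0.00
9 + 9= 18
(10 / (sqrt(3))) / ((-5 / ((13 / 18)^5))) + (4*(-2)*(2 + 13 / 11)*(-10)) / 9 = 2800 / 99- 371293*sqrt(3) / 2834352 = 28.06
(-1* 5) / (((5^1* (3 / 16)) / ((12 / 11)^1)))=-64 / 11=-5.82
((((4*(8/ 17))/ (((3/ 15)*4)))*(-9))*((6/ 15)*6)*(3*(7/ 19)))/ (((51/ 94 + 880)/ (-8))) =13644288/ 26735033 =0.51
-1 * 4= -4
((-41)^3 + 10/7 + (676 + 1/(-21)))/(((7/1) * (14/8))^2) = -22929856/50421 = -454.77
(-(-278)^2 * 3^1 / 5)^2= 2150213996.16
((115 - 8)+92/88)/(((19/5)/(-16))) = -95080/209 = -454.93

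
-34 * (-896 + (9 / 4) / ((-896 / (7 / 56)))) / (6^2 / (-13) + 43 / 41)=-232778186381 / 13146112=-17707.00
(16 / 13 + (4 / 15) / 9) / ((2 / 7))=7742 / 1755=4.41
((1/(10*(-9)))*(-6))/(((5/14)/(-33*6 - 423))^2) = 25195212/125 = 201561.70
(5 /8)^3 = 125 /512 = 0.24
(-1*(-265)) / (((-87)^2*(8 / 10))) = 1325 / 30276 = 0.04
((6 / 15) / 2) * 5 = 1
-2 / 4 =-1 / 2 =-0.50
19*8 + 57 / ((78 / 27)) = 4465 / 26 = 171.73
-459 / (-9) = 51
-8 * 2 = -16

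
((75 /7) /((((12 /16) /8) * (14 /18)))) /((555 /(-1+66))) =31200 /1813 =17.21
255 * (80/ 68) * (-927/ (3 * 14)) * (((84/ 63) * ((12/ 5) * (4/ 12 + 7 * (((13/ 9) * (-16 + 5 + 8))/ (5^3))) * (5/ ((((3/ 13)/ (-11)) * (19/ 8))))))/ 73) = 128201216/ 48545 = 2640.87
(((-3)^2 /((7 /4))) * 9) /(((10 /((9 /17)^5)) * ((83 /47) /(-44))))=-19782359784 /4124684585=-4.80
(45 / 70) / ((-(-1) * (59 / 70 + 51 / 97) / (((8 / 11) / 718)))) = 17460 / 36698057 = 0.00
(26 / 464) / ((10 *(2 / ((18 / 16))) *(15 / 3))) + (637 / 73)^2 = 75311349893 / 989062400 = 76.14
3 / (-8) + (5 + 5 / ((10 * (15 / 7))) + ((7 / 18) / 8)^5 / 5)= 300815197883 / 61917364224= 4.86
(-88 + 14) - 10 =-84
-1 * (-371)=371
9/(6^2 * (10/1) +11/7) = 63/2531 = 0.02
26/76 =13/38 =0.34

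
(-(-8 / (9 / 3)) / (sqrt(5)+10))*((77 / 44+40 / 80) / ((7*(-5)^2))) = 12 / 3325-6*sqrt(5) / 16625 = 0.00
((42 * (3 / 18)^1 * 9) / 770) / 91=9 / 10010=0.00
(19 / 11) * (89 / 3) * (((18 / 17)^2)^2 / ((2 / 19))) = 562128984 / 918731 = 611.85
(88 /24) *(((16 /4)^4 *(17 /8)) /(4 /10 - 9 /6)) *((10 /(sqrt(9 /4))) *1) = -108800 /9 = -12088.89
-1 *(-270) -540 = -270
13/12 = 1.08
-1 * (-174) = 174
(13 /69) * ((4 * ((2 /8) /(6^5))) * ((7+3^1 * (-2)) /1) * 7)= 91 /536544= 0.00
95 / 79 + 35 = 2860 / 79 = 36.20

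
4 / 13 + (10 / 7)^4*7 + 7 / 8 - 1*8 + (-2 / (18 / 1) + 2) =7777741 / 321048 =24.23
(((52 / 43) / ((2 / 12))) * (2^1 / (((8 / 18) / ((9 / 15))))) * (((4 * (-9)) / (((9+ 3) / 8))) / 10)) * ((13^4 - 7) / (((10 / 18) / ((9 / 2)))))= -58450951728 / 5375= -10874595.67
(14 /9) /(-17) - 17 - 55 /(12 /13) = -46925 /612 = -76.67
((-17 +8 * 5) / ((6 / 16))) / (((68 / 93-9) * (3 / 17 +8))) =-96968 / 106891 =-0.91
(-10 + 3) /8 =-7 /8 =-0.88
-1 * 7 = -7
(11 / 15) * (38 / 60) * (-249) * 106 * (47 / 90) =-43211377 / 6750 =-6401.69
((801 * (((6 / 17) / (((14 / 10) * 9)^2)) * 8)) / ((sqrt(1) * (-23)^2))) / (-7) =-35600 / 9253797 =-0.00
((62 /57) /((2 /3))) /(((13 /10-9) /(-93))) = 28830 /1463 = 19.71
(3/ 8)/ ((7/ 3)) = 9/ 56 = 0.16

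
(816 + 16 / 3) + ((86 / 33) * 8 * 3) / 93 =822.01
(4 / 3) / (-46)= -2 / 69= -0.03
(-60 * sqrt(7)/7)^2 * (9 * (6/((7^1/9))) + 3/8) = 1759050/49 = 35898.98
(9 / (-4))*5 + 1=-10.25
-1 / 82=-0.01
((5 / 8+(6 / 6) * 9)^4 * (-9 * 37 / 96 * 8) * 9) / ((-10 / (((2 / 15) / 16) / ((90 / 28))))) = 9104637619 / 16384000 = 555.70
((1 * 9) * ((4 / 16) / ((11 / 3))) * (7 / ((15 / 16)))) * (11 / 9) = 28 / 5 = 5.60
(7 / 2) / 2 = 7 / 4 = 1.75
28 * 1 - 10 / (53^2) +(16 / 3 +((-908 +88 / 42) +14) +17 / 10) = -168487329 / 196630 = -856.87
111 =111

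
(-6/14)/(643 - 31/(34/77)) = -102/136325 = -0.00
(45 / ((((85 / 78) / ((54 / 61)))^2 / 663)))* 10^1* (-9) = -112087284192 / 63257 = -1771934.87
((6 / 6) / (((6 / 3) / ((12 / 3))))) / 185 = 2 / 185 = 0.01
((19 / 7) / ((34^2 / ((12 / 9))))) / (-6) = -19 / 36414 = -0.00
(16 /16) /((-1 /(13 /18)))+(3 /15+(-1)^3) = -137 /90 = -1.52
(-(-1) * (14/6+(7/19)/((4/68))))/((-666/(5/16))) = -0.00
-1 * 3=-3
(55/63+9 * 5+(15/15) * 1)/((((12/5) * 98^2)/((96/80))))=2953/1210104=0.00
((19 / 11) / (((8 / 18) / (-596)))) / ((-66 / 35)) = 297255 / 242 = 1228.33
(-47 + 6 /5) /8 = -229 /40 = -5.72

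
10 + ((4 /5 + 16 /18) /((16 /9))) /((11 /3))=2257 /220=10.26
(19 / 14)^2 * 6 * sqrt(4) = 1083 / 49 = 22.10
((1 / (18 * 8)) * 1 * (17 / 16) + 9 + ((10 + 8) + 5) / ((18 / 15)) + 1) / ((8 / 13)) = 873821 / 18432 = 47.41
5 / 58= 0.09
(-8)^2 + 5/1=69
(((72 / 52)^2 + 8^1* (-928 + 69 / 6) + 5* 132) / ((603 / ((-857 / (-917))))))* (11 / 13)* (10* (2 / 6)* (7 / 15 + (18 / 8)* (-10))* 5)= 11706892988780 / 3644500041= 3212.21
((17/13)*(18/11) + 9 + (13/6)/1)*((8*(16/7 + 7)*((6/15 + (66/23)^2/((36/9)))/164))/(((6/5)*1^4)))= 53031965/4294422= 12.35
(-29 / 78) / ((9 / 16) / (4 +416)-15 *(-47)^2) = 0.00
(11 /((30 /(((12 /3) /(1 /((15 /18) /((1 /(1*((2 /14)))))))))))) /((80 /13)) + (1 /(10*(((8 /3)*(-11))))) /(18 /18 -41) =63109 /2217600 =0.03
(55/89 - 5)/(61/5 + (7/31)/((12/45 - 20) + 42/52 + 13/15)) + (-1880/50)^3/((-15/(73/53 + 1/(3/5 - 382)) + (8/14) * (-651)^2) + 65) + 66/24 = 920432562908357191887/423967920655406148500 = 2.17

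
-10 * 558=-5580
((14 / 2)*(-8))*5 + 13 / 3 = -827 / 3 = -275.67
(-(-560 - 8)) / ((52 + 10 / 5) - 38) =35.50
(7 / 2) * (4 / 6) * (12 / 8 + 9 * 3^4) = 3409 / 2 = 1704.50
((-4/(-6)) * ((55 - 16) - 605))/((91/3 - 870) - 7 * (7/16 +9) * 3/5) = 90560/211033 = 0.43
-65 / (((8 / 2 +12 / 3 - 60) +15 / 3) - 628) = 13 / 135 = 0.10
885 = 885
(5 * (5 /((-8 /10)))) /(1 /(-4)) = 125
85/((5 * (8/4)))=17/2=8.50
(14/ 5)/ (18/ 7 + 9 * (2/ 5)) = 49/ 108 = 0.45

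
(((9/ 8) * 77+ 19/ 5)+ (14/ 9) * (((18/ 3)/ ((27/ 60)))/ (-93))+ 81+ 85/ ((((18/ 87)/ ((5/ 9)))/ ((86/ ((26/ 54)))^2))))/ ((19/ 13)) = 123604565902063/ 24808680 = 4982311.27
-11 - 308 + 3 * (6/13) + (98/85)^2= -29707173/93925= -316.29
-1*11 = -11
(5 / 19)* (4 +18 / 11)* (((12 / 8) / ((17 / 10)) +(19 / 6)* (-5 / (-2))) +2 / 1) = 341465 / 21318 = 16.02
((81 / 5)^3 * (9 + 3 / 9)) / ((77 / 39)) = 27634932 / 1375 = 20098.13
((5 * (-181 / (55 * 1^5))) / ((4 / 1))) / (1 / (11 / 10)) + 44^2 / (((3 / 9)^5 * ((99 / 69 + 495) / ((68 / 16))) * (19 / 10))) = 278109853 / 131480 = 2115.23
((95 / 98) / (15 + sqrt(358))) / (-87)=-0.00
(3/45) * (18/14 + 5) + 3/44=2251/4620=0.49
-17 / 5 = -3.40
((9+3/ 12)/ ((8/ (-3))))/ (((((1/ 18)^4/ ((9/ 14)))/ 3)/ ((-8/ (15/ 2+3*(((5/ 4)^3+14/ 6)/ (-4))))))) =10067618304/ 7679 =1311058.51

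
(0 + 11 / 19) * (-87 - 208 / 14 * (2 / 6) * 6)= -473 / 7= -67.57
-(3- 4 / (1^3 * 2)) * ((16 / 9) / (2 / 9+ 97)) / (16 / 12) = -12 / 875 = -0.01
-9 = -9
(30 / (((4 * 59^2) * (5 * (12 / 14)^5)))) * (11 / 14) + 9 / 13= 325162415 / 469183104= 0.69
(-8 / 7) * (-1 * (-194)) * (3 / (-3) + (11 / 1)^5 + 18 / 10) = -178537424 / 5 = -35707484.80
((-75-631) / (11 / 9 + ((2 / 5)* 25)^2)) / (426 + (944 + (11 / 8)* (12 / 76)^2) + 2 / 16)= -4587588 / 901211305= -0.01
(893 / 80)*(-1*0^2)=0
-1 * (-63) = 63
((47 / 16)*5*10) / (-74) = -1175 / 592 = -1.98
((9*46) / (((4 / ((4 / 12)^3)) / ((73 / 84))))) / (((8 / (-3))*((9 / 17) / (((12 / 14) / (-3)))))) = 28543 / 42336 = 0.67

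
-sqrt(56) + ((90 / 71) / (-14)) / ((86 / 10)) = -2*sqrt(14) - 225 / 21371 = -7.49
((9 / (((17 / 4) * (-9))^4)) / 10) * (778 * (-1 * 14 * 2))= -2788352 / 304434045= -0.01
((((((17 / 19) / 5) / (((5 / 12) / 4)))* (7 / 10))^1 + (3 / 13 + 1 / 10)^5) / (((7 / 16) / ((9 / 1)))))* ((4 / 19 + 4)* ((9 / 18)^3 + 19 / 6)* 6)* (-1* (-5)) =1210297484493774 / 117282176375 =10319.53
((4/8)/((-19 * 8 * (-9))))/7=1/19152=0.00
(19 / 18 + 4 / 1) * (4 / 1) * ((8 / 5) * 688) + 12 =22272.62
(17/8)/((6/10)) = 85/24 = 3.54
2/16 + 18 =145/8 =18.12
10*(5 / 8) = 25 / 4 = 6.25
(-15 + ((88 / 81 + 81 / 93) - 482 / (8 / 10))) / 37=-3091255 / 185814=-16.64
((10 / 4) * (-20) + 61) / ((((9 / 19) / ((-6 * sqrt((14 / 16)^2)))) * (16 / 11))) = -16093 / 192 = -83.82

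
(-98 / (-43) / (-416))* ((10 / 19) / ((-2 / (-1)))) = -245 / 169936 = -0.00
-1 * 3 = -3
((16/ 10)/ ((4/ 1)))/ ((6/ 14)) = 14/ 15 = 0.93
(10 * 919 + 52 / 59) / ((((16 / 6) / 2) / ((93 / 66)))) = 25215183 / 2596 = 9713.09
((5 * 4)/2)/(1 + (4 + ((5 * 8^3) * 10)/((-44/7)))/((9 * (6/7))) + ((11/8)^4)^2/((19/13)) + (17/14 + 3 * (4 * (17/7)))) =-1325433618432/64592151855017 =-0.02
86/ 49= 1.76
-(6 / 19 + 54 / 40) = -633 / 380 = -1.67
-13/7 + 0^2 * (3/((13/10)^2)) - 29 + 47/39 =-8095/273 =-29.65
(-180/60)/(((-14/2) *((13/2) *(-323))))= -6/29393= -0.00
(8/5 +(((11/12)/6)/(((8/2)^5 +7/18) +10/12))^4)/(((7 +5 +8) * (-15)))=-237515533327592431093/44534162498923567104000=-0.01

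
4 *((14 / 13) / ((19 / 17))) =952 / 247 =3.85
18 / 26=9 / 13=0.69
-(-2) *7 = 14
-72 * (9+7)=-1152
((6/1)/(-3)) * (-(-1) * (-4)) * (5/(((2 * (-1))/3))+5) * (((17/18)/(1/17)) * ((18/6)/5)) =-192.67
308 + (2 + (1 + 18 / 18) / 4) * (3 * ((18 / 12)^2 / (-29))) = 71321 / 232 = 307.42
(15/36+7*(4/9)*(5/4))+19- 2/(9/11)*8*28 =-2097/4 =-524.25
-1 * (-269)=269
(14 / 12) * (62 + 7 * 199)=3395 / 2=1697.50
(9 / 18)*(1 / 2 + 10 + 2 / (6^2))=95 / 18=5.28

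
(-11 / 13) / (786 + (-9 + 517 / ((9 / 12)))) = -33 / 57187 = -0.00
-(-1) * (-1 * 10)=-10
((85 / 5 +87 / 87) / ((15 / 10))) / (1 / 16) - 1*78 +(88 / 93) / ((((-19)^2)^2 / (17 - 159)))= 1381650746 / 12119853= 114.00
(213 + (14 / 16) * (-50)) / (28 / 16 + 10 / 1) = 677 / 47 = 14.40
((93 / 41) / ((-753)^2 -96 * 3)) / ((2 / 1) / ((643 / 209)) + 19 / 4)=79732 / 107572902243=0.00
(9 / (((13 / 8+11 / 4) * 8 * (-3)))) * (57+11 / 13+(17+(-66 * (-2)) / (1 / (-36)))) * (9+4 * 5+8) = 6749133 / 455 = 14833.26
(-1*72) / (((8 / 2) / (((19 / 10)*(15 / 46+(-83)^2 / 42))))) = -4524717 / 805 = -5620.77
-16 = -16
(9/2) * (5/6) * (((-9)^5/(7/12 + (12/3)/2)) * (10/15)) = -1771470/31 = -57144.19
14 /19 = 0.74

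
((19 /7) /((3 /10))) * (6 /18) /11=190 /693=0.27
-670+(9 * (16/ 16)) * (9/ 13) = -8629/ 13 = -663.77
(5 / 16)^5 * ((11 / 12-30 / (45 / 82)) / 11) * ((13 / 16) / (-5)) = 1746875 / 738197504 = 0.00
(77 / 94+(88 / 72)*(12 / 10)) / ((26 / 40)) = 6446 / 1833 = 3.52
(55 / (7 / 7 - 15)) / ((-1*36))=55 / 504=0.11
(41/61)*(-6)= -246/61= -4.03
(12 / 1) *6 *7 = 504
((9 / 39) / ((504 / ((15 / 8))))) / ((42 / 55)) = 0.00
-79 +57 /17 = -1286 /17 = -75.65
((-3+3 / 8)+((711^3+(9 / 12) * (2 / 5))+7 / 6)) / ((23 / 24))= 43131051581 / 115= 375052622.44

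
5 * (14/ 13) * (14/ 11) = 980/ 143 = 6.85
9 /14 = 0.64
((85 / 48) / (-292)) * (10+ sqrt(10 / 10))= -935 / 14016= -0.07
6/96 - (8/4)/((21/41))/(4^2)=-61/336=-0.18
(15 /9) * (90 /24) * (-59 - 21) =-500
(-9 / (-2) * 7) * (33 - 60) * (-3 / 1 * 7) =35721 / 2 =17860.50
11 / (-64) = -11 / 64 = -0.17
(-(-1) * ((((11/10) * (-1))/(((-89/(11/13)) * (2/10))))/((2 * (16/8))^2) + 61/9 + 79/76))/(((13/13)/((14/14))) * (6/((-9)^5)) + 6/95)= 541419439005/4365425792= 124.02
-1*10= -10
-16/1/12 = -4/3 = -1.33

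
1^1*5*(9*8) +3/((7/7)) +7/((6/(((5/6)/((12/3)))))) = 52307/144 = 363.24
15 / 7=2.14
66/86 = 33/43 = 0.77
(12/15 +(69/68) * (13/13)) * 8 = 1234/85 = 14.52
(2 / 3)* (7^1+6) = 26 / 3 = 8.67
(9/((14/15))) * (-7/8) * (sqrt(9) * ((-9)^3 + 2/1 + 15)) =36045/2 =18022.50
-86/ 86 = -1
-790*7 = -5530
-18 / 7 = -2.57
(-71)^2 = 5041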